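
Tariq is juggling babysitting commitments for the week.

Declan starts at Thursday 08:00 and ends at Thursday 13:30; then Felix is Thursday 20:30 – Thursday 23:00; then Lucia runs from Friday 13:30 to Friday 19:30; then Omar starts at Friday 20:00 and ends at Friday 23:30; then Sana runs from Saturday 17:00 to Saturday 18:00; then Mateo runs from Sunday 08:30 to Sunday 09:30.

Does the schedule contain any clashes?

No

Sorted by start: Declan, Felix, Lucia, Omar, Sana, Mateo.
Felix starts after Declan ends, so Declan has no further overlaps.
Lucia starts after Felix ends, so Felix has no further overlaps.
Omar starts after Lucia ends, so Lucia has no further overlaps.
Sana starts after Omar ends, so Omar has no further overlaps.
Mateo starts after Sana ends.
Every pair is clear; the schedule has no overlaps.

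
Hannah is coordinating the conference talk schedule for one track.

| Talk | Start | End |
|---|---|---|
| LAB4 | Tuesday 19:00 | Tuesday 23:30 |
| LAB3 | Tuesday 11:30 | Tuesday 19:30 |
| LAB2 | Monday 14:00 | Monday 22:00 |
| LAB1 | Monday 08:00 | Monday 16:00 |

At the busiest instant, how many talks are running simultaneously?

2

Sweep the timeline, counting +1 at each start and −1 at each end (ends before starts at a tie):
Monday 08:00 start LAB1 → 1
Monday 14:00 start LAB2 → 2
Monday 16:00 end LAB1 → 1
Monday 22:00 end LAB2 → 0
Tuesday 11:30 start LAB3 → 1
Tuesday 19:00 start LAB4 → 2
Tuesday 19:30 end LAB3 → 1
Tuesday 23:30 end LAB4 → 0
Peak is 2, at Monday 14:00 (LAB1, LAB2).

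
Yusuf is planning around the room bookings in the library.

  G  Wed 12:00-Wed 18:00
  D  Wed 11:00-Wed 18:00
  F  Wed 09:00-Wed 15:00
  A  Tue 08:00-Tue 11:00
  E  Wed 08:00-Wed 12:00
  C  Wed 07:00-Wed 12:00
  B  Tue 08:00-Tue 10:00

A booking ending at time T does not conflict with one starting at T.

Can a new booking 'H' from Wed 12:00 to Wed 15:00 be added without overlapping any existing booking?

A: ends Tue 11:00 at or before H starts Wed 12:00 → clear.
B: ends Tue 10:00 at or before H starts Wed 12:00 → clear.
C: ends Wed 12:00 at or before H starts Wed 12:00 → clear.
E: ends Wed 12:00 at or before H starts Wed 12:00 → clear.
F: starts Wed 09:00 before H ends Wed 15:00, and ends Wed 15:00 after H starts Wed 12:00 → overlap.
D: starts Wed 11:00 before H ends Wed 15:00, and ends Wed 18:00 after H starts Wed 12:00 → overlap.
G: starts Wed 12:00 before H ends Wed 15:00, and ends Wed 18:00 after H starts Wed 12:00 → overlap.
H overlaps D, F, G.

No — it overlaps D, F, G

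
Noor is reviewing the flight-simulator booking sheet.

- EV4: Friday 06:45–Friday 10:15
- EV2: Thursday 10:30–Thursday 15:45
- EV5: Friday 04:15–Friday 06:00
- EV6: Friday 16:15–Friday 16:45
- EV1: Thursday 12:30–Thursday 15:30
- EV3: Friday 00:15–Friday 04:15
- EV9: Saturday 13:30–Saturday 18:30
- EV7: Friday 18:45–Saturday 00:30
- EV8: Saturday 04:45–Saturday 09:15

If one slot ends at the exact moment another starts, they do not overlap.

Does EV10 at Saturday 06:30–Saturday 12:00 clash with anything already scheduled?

EV2: ends Thursday 15:45 at or before EV10 starts Saturday 06:30 → clear.
EV1: ends Thursday 15:30 at or before EV10 starts Saturday 06:30 → clear.
EV3: ends Friday 04:15 at or before EV10 starts Saturday 06:30 → clear.
EV5: ends Friday 06:00 at or before EV10 starts Saturday 06:30 → clear.
EV4: ends Friday 10:15 at or before EV10 starts Saturday 06:30 → clear.
EV6: ends Friday 16:45 at or before EV10 starts Saturday 06:30 → clear.
EV7: ends Saturday 00:30 at or before EV10 starts Saturday 06:30 → clear.
EV8: starts Saturday 04:45 before EV10 ends Saturday 12:00, and ends Saturday 09:15 after EV10 starts Saturday 06:30 → overlap.
EV9: starts Saturday 13:30 at or after EV10 ends Saturday 12:00 → clear.
EV10 overlaps EV8.

Yes — it overlaps EV8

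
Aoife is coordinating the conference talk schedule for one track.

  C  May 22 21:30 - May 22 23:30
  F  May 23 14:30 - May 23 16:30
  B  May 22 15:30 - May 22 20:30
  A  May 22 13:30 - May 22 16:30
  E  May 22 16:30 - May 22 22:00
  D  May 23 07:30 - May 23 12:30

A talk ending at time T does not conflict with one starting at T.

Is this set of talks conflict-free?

Sorted by start: A, B, E, C, D, F.
B starts before A ends → A and B overlap.
That's a conflict, so the schedule is not conflict-free.

No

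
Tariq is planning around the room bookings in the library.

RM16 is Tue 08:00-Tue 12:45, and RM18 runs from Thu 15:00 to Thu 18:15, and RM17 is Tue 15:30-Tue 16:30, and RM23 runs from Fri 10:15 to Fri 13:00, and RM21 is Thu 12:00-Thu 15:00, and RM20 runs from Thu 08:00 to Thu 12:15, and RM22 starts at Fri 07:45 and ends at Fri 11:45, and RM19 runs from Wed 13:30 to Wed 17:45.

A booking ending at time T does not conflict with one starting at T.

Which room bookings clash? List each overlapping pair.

RM20 & RM21, RM22 & RM23

Sorted by start: RM16, RM17, RM19, RM20, RM21, RM18, RM22, RM23.
RM17 starts after RM16 ends, so nothing later overlaps RM16 either.
RM19 starts after RM17 ends, so nothing later overlaps RM17 either.
RM20 starts after RM19 ends, so nothing later overlaps RM19 either.
RM21 starts before RM20 ends → RM20 and RM21 overlap.
RM18 starts after RM20 ends, so nothing later overlaps RM20 either.
RM18 starts exactly when RM21 ends (back-to-back, no overlap), so nothing later overlaps RM21 either.
RM22 starts after RM18 ends, so nothing later overlaps RM18 either.
RM23 starts before RM22 ends → RM22 and RM23 overlap.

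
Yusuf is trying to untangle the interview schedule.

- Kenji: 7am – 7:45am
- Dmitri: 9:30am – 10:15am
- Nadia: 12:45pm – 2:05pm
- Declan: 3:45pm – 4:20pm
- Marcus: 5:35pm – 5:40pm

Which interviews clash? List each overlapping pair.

no overlapping pairs

Sorted by start: Kenji, Dmitri, Nadia, Declan, Marcus.
Dmitri starts after Kenji ends — done with Kenji.
Nadia starts after Dmitri ends — done with Dmitri.
Declan starts after Nadia ends — done with Nadia.
Marcus starts after Declan ends.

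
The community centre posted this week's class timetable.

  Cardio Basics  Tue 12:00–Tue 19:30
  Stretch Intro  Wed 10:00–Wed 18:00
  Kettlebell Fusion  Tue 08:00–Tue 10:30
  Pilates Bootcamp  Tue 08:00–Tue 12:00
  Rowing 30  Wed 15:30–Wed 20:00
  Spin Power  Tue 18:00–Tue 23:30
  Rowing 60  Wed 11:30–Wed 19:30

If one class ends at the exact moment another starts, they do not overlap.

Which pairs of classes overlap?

Sorted by start: Kettlebell Fusion, Pilates Bootcamp, Cardio Basics, Spin Power, Stretch Intro, Rowing 60, Rowing 30.
Pilates Bootcamp starts before Kettlebell Fusion ends → Kettlebell Fusion and Pilates Bootcamp overlap.
Cardio Basics starts after Kettlebell Fusion ends; Kettlebell Fusion is clear from here.
Cardio Basics starts exactly when Pilates Bootcamp ends (back-to-back, no overlap); Pilates Bootcamp is clear from here.
Spin Power starts before Cardio Basics ends → Cardio Basics and Spin Power overlap.
Stretch Intro starts after Cardio Basics ends; Cardio Basics is clear from here.
Stretch Intro starts after Spin Power ends; Spin Power is clear from here.
Rowing 60 starts before Stretch Intro ends → Stretch Intro and Rowing 60 overlap.
Rowing 30 starts before Stretch Intro ends → Stretch Intro and Rowing 30 overlap.
Rowing 30 starts before Rowing 60 ends → Rowing 60 and Rowing 30 overlap.

Cardio Basics & Spin Power, Kettlebell Fusion & Pilates Bootcamp, Rowing 30 & Rowing 60, Rowing 30 & Stretch Intro, Rowing 60 & Stretch Intro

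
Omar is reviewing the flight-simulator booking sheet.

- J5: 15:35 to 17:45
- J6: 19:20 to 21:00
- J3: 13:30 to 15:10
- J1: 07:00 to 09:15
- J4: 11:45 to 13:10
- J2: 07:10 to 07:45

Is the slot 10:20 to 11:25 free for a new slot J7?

Yes — the slot is free

J1: ends 09:15 at or before J7 starts 10:20 → clear.
J2: ends 07:45 at or before J7 starts 10:20 → clear.
J4: starts 11:45 at or after J7 ends 11:25 → clear.
J3: starts 13:30 at or after J7 ends 11:25 → clear.
J5: starts 15:35 at or after J7 ends 11:25 → clear.
J6: starts 19:20 at or after J7 ends 11:25 → clear.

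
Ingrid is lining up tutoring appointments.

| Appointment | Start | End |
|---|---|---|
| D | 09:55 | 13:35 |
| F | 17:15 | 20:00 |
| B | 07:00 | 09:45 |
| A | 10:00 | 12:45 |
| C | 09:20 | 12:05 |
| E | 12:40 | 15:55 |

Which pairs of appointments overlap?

A & C, A & D, A & E, B & C, C & D, D & E

Check each pair: they overlap iff neither finishes before the other starts.
Sorted by start: B, C, D, A, E, F.
C starts before B ends → B and C overlap.
D starts after B ends — done with B.
D starts before C ends → C and D overlap.
A starts before C ends → C and A overlap.
E starts after C ends — done with C.
A starts before D ends → D and A overlap.
E starts before D ends → D and E overlap.
F starts after D ends.
E starts before A ends → A and E overlap.
F starts after A ends.
F starts after E ends.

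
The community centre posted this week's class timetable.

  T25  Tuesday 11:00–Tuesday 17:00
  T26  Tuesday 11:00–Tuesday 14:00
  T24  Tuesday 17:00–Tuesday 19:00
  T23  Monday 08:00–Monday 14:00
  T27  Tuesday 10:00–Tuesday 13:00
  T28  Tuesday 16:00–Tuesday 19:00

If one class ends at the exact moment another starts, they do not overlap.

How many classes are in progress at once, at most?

3

Sweep the timeline, counting +1 at each start and −1 at each end (ends before starts at a tie):
Monday 08:00 start T23 → 1
Monday 14:00 end T23 → 0
Tuesday 10:00 start T27 → 1
Tuesday 11:00 start T25 → 2
Tuesday 11:00 start T26 → 3
Tuesday 13:00 end T27 → 2
Tuesday 14:00 end T26 → 1
Tuesday 16:00 start T28 → 2
Tuesday 17:00 end T25 → 1
Tuesday 17:00 start T24 → 2
Tuesday 19:00 end T24 → 1
Tuesday 19:00 end T28 → 0
Peak is 3, at Tuesday 11:00 (T25, T26, T27).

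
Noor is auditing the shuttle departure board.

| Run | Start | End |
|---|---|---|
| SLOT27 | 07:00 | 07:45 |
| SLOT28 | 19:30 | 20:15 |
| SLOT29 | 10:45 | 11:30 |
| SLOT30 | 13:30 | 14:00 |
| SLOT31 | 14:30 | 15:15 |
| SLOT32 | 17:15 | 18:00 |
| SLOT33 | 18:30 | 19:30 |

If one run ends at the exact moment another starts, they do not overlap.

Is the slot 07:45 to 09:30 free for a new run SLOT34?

SLOT27: ends 07:45 at or before SLOT34 starts 07:45 → clear.
SLOT29: starts 10:45 at or after SLOT34 ends 09:30 → clear.
SLOT30: starts 13:30 at or after SLOT34 ends 09:30 → clear.
SLOT31: starts 14:30 at or after SLOT34 ends 09:30 → clear.
SLOT32: starts 17:15 at or after SLOT34 ends 09:30 → clear.
SLOT33: starts 18:30 at or after SLOT34 ends 09:30 → clear.
SLOT28: starts 19:30 at or after SLOT34 ends 09:30 → clear.

Yes — the slot is free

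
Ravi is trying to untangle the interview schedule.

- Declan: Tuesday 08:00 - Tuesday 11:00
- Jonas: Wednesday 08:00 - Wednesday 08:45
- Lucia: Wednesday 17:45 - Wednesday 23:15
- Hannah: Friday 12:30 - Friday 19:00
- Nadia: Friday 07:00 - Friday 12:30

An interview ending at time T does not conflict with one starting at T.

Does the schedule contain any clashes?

No

Sorted by start: Declan, Jonas, Lucia, Nadia, Hannah.
Jonas starts after Declan ends; Declan is clear from here.
Lucia starts after Jonas ends; Jonas is clear from here.
Nadia starts after Lucia ends; Lucia is clear from here.
Hannah starts exactly when Nadia ends (back-to-back, no overlap).
Every pair is clear; the schedule has no overlaps.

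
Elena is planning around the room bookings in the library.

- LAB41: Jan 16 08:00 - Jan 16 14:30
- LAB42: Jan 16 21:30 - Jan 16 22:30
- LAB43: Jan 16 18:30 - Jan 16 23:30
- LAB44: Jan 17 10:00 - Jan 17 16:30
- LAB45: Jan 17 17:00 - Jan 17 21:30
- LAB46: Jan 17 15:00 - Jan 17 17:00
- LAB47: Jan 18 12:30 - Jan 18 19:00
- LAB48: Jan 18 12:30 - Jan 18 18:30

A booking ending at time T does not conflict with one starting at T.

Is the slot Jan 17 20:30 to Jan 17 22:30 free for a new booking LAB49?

LAB41: ends Jan 16 14:30 at or before LAB49 starts Jan 17 20:30 → clear.
LAB43: ends Jan 16 23:30 at or before LAB49 starts Jan 17 20:30 → clear.
LAB42: ends Jan 16 22:30 at or before LAB49 starts Jan 17 20:30 → clear.
LAB44: ends Jan 17 16:30 at or before LAB49 starts Jan 17 20:30 → clear.
LAB46: ends Jan 17 17:00 at or before LAB49 starts Jan 17 20:30 → clear.
LAB45: starts Jan 17 17:00 before LAB49 ends Jan 17 22:30, and ends Jan 17 21:30 after LAB49 starts Jan 17 20:30 → overlap.
LAB47: starts Jan 18 12:30 at or after LAB49 ends Jan 17 22:30 → clear.
LAB48: starts Jan 18 12:30 at or after LAB49 ends Jan 17 22:30 → clear.
LAB49 overlaps LAB45.

No — it overlaps LAB45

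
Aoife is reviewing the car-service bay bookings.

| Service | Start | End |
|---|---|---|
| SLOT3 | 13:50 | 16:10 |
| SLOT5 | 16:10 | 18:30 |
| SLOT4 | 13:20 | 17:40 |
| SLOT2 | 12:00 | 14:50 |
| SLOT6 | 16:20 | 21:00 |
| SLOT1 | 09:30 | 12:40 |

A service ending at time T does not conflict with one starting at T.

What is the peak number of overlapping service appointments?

3

Walk through starts and ends in time order (an end at T is processed before a start at T):
09:30 start SLOT1 → 1
12:00 start SLOT2 → 2
12:40 end SLOT1 → 1
13:20 start SLOT4 → 2
13:50 start SLOT3 → 3
14:50 end SLOT2 → 2
16:10 end SLOT3 → 1
16:10 start SLOT5 → 2
16:20 start SLOT6 → 3
17:40 end SLOT4 → 2
18:30 end SLOT5 → 1
21:00 end SLOT6 → 0
Peak is 3, at 13:50 (SLOT2, SLOT3, SLOT4).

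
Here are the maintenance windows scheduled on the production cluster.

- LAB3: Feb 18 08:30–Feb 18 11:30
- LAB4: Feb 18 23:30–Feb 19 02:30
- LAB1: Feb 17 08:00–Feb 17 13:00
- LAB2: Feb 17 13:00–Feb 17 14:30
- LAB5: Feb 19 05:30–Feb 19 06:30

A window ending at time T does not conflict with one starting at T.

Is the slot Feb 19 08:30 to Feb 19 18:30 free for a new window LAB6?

Yes — the slot is free

LAB1: ends Feb 17 13:00 at or before LAB6 starts Feb 19 08:30 → clear.
LAB2: ends Feb 17 14:30 at or before LAB6 starts Feb 19 08:30 → clear.
LAB3: ends Feb 18 11:30 at or before LAB6 starts Feb 19 08:30 → clear.
LAB4: ends Feb 19 02:30 at or before LAB6 starts Feb 19 08:30 → clear.
LAB5: ends Feb 19 06:30 at or before LAB6 starts Feb 19 08:30 → clear.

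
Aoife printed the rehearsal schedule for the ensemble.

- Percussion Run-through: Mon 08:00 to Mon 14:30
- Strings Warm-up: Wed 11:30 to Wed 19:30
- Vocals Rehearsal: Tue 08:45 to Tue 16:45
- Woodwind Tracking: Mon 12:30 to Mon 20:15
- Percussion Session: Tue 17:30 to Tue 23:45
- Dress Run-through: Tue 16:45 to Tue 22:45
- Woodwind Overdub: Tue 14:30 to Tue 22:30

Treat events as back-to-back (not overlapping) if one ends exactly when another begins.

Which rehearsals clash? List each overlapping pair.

Dress Run-through & Percussion Session, Dress Run-through & Woodwind Overdub, Percussion Run-through & Woodwind Tracking, Percussion Session & Woodwind Overdub, Vocals Rehearsal & Woodwind Overdub

Sorted by start: Percussion Run-through, Woodwind Tracking, Vocals Rehearsal, Woodwind Overdub, Dress Run-through, Percussion Session, Strings Warm-up.
Woodwind Tracking starts before Percussion Run-through ends → Percussion Run-through and Woodwind Tracking overlap.
Vocals Rehearsal starts after Percussion Run-through ends; Percussion Run-through is clear from here.
Vocals Rehearsal starts after Woodwind Tracking ends; Woodwind Tracking is clear from here.
Woodwind Overdub starts before Vocals Rehearsal ends → Vocals Rehearsal and Woodwind Overdub overlap.
Dress Run-through starts exactly when Vocals Rehearsal ends (back-to-back, no overlap); Vocals Rehearsal is clear from here.
Dress Run-through starts before Woodwind Overdub ends → Woodwind Overdub and Dress Run-through overlap.
Percussion Session starts before Woodwind Overdub ends → Woodwind Overdub and Percussion Session overlap.
Strings Warm-up starts after Woodwind Overdub ends.
Percussion Session starts before Dress Run-through ends → Dress Run-through and Percussion Session overlap.
Strings Warm-up starts after Dress Run-through ends.
Strings Warm-up starts after Percussion Session ends.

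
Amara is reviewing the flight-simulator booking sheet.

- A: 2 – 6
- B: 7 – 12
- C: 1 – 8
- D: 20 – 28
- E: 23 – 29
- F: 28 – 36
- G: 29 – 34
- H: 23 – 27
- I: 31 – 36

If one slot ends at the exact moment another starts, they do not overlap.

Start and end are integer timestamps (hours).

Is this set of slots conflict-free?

No

Sorted by start: C, A, B, D, E, H, F, G, I.
A starts before C ends → C and A overlap.
That's a conflict, so the schedule is not conflict-free.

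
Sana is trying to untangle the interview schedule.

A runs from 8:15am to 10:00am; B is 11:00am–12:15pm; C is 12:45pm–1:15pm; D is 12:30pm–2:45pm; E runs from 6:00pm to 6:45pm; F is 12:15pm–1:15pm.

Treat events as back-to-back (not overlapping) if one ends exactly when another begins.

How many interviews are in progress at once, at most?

Sort all start/end points and keep a running count:
8:15am start A → 1
10:00am end A → 0
11:00am start B → 1
12:15pm end B → 0
12:15pm start F → 1
12:30pm start D → 2
12:45pm start C → 3
1:15pm end C → 2
1:15pm end F → 1
2:45pm end D → 0
6:00pm start E → 1
6:45pm end E → 0
Peak is 3, at 12:45pm (C, D, F).

3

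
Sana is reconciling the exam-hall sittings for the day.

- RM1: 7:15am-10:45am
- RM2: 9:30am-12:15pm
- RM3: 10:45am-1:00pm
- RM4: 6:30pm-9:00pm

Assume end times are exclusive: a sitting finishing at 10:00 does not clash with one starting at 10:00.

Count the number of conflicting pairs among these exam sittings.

Check each pair: they overlap iff neither finishes before the other starts.
Sorted by start: RM1, RM2, RM3, RM4.
RM2 starts before RM1 ends → RM1 and RM2 overlap.
RM3 starts exactly when RM1 ends (back-to-back, no overlap), so nothing later overlaps RM1 either.
RM3 starts before RM2 ends → RM2 and RM3 overlap.
RM4 starts after RM2 ends.
RM4 starts after RM3 ends.
Overlapping pairs: RM1 & RM2, RM2 & RM3 — 2 in total.

2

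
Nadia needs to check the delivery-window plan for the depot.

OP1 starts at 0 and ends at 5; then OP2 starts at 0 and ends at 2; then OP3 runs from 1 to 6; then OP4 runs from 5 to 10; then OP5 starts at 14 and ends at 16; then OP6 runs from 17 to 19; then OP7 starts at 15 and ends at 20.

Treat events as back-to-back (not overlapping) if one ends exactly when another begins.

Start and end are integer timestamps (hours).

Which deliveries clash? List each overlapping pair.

Two intervals overlap when each starts before the other ends.
Sorted by start: OP1, OP2, OP3, OP4, OP5, OP7, OP6.
OP2 starts before OP1 ends → OP1 and OP2 overlap.
OP3 starts before OP1 ends → OP1 and OP3 overlap.
OP4 starts exactly when OP1 ends (back-to-back, no overlap) — done with OP1.
OP3 starts before OP2 ends → OP2 and OP3 overlap.
OP4 starts after OP2 ends — done with OP2.
OP4 starts before OP3 ends → OP3 and OP4 overlap.
OP5 starts after OP3 ends — done with OP3.
OP5 starts after OP4 ends — done with OP4.
OP7 starts before OP5 ends → OP5 and OP7 overlap.
OP6 starts after OP5 ends.
OP6 starts before OP7 ends → OP7 and OP6 overlap.

OP1 & OP2, OP1 & OP3, OP2 & OP3, OP3 & OP4, OP5 & OP7, OP6 & OP7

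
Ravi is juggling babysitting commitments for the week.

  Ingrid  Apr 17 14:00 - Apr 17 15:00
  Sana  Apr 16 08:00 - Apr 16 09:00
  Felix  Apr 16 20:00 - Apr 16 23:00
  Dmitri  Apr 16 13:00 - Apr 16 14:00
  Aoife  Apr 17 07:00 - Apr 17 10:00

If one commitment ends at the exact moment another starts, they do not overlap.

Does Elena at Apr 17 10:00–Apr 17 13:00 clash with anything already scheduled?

No — it doesn't clash with anything

Sana: ends Apr 16 09:00 at or before Elena starts Apr 17 10:00 → clear.
Dmitri: ends Apr 16 14:00 at or before Elena starts Apr 17 10:00 → clear.
Felix: ends Apr 16 23:00 at or before Elena starts Apr 17 10:00 → clear.
Aoife: ends Apr 17 10:00 at or before Elena starts Apr 17 10:00 → clear.
Ingrid: starts Apr 17 14:00 at or after Elena ends Apr 17 13:00 → clear.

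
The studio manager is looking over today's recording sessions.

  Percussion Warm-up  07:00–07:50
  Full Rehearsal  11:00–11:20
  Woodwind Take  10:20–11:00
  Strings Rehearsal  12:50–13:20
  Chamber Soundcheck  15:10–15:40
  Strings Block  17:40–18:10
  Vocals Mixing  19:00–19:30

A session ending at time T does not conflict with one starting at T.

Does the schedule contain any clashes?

No

Two intervals overlap when each starts before the other ends.
Sorted by start: Percussion Warm-up, Woodwind Take, Full Rehearsal, Strings Rehearsal, Chamber Soundcheck, Strings Block, Vocals Mixing.
Woodwind Take starts after Percussion Warm-up ends; Percussion Warm-up is clear from here.
Full Rehearsal starts exactly when Woodwind Take ends (back-to-back, no overlap); Woodwind Take is clear from here.
Strings Rehearsal starts after Full Rehearsal ends; Full Rehearsal is clear from here.
Chamber Soundcheck starts after Strings Rehearsal ends; Strings Rehearsal is clear from here.
Strings Block starts after Chamber Soundcheck ends; Chamber Soundcheck is clear from here.
Vocals Mixing starts after Strings Block ends.
Every pair is clear; the schedule has no overlaps.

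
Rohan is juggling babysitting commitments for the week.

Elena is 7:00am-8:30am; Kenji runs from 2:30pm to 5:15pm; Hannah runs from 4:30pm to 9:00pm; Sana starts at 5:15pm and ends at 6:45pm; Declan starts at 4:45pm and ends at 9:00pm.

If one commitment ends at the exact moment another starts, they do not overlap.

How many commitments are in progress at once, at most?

3

Sort all start/end points and keep a running count:
7:00am start Elena → 1
8:30am end Elena → 0
2:30pm start Kenji → 1
4:30pm start Hannah → 2
4:45pm start Declan → 3
5:15pm end Kenji → 2
5:15pm start Sana → 3
6:45pm end Sana → 2
9:00pm end Declan → 1
9:00pm end Hannah → 0
Peak is 3, at 4:45pm (Declan, Hannah, Kenji).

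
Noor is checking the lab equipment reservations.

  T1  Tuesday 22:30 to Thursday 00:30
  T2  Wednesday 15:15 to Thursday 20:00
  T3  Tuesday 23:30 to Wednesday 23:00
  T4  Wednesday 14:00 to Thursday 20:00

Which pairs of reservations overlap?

T1 & T2, T1 & T3, T1 & T4, T2 & T3, T2 & T4, T3 & T4

Sorted by start: T1, T3, T4, T2.
T3 starts before T1 ends → T1 and T3 overlap.
T4 starts before T1 ends → T1 and T4 overlap.
T2 starts before T1 ends → T1 and T2 overlap.
T4 starts before T3 ends → T3 and T4 overlap.
T2 starts before T3 ends → T3 and T2 overlap.
T2 starts before T4 ends → T4 and T2 overlap.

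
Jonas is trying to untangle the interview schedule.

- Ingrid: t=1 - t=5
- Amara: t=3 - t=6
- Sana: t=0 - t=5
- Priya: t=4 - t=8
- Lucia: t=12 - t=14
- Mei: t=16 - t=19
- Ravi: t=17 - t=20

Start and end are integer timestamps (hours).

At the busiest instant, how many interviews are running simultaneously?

Sort all start/end points and keep a running count:
t=0 start Sana → 1
t=1 start Ingrid → 2
t=3 start Amara → 3
t=4 start Priya → 4
t=5 end Ingrid → 3
t=5 end Sana → 2
t=6 end Amara → 1
t=8 end Priya → 0
t=12 start Lucia → 1
t=14 end Lucia → 0
t=16 start Mei → 1
t=17 start Ravi → 2
t=19 end Mei → 1
t=20 end Ravi → 0
Peak is 4, at t=4 (Amara, Ingrid, Priya, Sana).

4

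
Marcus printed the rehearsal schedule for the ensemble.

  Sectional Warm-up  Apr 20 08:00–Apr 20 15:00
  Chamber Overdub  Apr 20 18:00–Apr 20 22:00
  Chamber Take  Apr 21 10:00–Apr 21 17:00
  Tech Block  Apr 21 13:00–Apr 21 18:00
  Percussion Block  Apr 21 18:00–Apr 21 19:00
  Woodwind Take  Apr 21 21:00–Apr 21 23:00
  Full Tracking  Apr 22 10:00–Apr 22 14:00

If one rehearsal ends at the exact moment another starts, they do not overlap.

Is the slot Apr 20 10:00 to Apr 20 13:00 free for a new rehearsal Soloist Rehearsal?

No — it overlaps Sectional Warm-up

Sectional Warm-up: starts Apr 20 08:00 before Soloist Rehearsal ends Apr 20 13:00, and ends Apr 20 15:00 after Soloist Rehearsal starts Apr 20 10:00 → overlap.
Chamber Overdub: starts Apr 20 18:00 at or after Soloist Rehearsal ends Apr 20 13:00 → clear.
Chamber Take: starts Apr 21 10:00 at or after Soloist Rehearsal ends Apr 20 13:00 → clear.
Tech Block: starts Apr 21 13:00 at or after Soloist Rehearsal ends Apr 20 13:00 → clear.
Percussion Block: starts Apr 21 18:00 at or after Soloist Rehearsal ends Apr 20 13:00 → clear.
Woodwind Take: starts Apr 21 21:00 at or after Soloist Rehearsal ends Apr 20 13:00 → clear.
Full Tracking: starts Apr 22 10:00 at or after Soloist Rehearsal ends Apr 20 13:00 → clear.
Soloist Rehearsal overlaps Sectional Warm-up.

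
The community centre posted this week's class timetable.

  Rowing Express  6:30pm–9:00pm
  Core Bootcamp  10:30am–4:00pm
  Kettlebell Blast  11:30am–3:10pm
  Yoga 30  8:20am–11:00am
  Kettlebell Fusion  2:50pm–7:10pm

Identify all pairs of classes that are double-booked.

Sorted by start: Yoga 30, Core Bootcamp, Kettlebell Blast, Kettlebell Fusion, Rowing Express.
Core Bootcamp starts before Yoga 30 ends → Yoga 30 and Core Bootcamp overlap.
Kettlebell Blast starts after Yoga 30 ends — done with Yoga 30.
Kettlebell Blast starts before Core Bootcamp ends → Core Bootcamp and Kettlebell Blast overlap.
Kettlebell Fusion starts before Core Bootcamp ends → Core Bootcamp and Kettlebell Fusion overlap.
Rowing Express starts after Core Bootcamp ends.
Kettlebell Fusion starts before Kettlebell Blast ends → Kettlebell Blast and Kettlebell Fusion overlap.
Rowing Express starts after Kettlebell Blast ends.
Rowing Express starts before Kettlebell Fusion ends → Kettlebell Fusion and Rowing Express overlap.

Core Bootcamp & Kettlebell Blast, Core Bootcamp & Kettlebell Fusion, Core Bootcamp & Yoga 30, Kettlebell Blast & Kettlebell Fusion, Kettlebell Fusion & Rowing Express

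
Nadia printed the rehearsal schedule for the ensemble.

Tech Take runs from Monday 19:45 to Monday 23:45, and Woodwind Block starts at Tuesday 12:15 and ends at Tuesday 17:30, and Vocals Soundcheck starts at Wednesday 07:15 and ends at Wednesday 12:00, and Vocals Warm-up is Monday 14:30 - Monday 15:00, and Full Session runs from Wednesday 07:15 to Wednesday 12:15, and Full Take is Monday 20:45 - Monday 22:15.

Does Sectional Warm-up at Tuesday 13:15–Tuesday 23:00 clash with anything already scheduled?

Yes — it overlaps Woodwind Block

Vocals Warm-up: ends Monday 15:00 at or before Sectional Warm-up starts Tuesday 13:15 → clear.
Tech Take: ends Monday 23:45 at or before Sectional Warm-up starts Tuesday 13:15 → clear.
Full Take: ends Monday 22:15 at or before Sectional Warm-up starts Tuesday 13:15 → clear.
Woodwind Block: starts Tuesday 12:15 before Sectional Warm-up ends Tuesday 23:00, and ends Tuesday 17:30 after Sectional Warm-up starts Tuesday 13:15 → overlap.
Full Session: starts Wednesday 07:15 at or after Sectional Warm-up ends Tuesday 23:00 → clear.
Vocals Soundcheck: starts Wednesday 07:15 at or after Sectional Warm-up ends Tuesday 23:00 → clear.
Sectional Warm-up overlaps Woodwind Block.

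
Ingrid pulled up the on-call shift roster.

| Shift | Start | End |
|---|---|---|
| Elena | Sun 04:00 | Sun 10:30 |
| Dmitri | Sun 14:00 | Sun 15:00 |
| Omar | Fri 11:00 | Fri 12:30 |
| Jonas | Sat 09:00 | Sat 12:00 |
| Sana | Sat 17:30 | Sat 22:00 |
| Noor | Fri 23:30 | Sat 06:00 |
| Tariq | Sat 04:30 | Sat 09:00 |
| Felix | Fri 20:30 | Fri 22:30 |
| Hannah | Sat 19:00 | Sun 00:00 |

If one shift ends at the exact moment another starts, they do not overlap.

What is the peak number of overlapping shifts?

2

Walk through starts and ends in time order (an end at T is processed before a start at T):
Fri 11:00 start Omar → 1
Fri 12:30 end Omar → 0
Fri 20:30 start Felix → 1
Fri 22:30 end Felix → 0
Fri 23:30 start Noor → 1
Sat 04:30 start Tariq → 2
Sat 06:00 end Noor → 1
Sat 09:00 end Tariq → 0
Sat 09:00 start Jonas → 1
Sat 12:00 end Jonas → 0
Sat 17:30 start Sana → 1
Sat 19:00 start Hannah → 2
Sat 22:00 end Sana → 1
Sun 00:00 end Hannah → 0
Sun 04:00 start Elena → 1
Sun 10:30 end Elena → 0
Sun 14:00 start Dmitri → 1
Sun 15:00 end Dmitri → 0
Peak is 2, at Sat 04:30 (Noor, Tariq).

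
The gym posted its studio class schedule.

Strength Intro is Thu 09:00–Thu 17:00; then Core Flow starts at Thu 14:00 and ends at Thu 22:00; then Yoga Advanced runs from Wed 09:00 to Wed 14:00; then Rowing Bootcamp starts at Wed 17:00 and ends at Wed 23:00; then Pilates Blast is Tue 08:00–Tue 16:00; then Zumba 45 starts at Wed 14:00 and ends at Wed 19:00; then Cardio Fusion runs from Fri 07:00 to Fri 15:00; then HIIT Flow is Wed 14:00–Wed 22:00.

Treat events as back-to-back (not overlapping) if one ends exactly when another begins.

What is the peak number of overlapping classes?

3

Sort all start/end points and keep a running count:
Tue 08:00 start Pilates Blast → 1
Tue 16:00 end Pilates Blast → 0
Wed 09:00 start Yoga Advanced → 1
Wed 14:00 end Yoga Advanced → 0
Wed 14:00 start HIIT Flow → 1
Wed 14:00 start Zumba 45 → 2
Wed 17:00 start Rowing Bootcamp → 3
Wed 19:00 end Zumba 45 → 2
Wed 22:00 end HIIT Flow → 1
Wed 23:00 end Rowing Bootcamp → 0
Thu 09:00 start Strength Intro → 1
Thu 14:00 start Core Flow → 2
Thu 17:00 end Strength Intro → 1
Thu 22:00 end Core Flow → 0
Fri 07:00 start Cardio Fusion → 1
Fri 15:00 end Cardio Fusion → 0
Peak is 3, at Wed 17:00 (HIIT Flow, Rowing Bootcamp, Zumba 45).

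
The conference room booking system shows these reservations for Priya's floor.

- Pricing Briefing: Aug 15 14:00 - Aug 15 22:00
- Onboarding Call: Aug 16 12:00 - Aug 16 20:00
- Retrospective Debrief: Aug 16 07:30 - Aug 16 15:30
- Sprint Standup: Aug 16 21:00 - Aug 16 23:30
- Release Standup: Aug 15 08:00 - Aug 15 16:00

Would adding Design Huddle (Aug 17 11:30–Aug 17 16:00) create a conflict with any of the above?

Release Standup: ends Aug 15 16:00 at or before Design Huddle starts Aug 17 11:30 → clear.
Pricing Briefing: ends Aug 15 22:00 at or before Design Huddle starts Aug 17 11:30 → clear.
Retrospective Debrief: ends Aug 16 15:30 at or before Design Huddle starts Aug 17 11:30 → clear.
Onboarding Call: ends Aug 16 20:00 at or before Design Huddle starts Aug 17 11:30 → clear.
Sprint Standup: ends Aug 16 23:30 at or before Design Huddle starts Aug 17 11:30 → clear.

No — it doesn't clash with anything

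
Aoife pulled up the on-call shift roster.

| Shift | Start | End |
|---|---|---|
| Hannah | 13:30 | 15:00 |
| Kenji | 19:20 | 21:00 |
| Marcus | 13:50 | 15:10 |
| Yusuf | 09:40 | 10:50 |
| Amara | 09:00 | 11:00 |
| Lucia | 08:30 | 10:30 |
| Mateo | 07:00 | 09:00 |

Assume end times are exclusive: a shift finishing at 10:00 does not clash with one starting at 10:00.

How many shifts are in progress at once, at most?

Walk through starts and ends in time order (an end at T is processed before a start at T):
07:00 start Mateo → 1
08:30 start Lucia → 2
09:00 end Mateo → 1
09:00 start Amara → 2
09:40 start Yusuf → 3
10:30 end Lucia → 2
10:50 end Yusuf → 1
11:00 end Amara → 0
13:30 start Hannah → 1
13:50 start Marcus → 2
15:00 end Hannah → 1
15:10 end Marcus → 0
19:20 start Kenji → 1
21:00 end Kenji → 0
Peak is 3, at 09:40 (Amara, Lucia, Yusuf).

3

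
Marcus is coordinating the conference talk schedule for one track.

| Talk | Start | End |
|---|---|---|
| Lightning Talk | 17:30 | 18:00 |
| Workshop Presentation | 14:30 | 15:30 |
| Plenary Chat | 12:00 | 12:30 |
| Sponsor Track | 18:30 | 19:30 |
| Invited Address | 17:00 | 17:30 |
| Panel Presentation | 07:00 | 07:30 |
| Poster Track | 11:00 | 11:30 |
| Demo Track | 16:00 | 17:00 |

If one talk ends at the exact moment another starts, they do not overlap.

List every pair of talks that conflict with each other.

Sorted by start: Panel Presentation, Poster Track, Plenary Chat, Workshop Presentation, Demo Track, Invited Address, Lightning Talk, Sponsor Track.
Poster Track starts after Panel Presentation ends, so Panel Presentation has no further overlaps.
Plenary Chat starts after Poster Track ends, so Poster Track has no further overlaps.
Workshop Presentation starts after Plenary Chat ends, so Plenary Chat has no further overlaps.
Demo Track starts after Workshop Presentation ends, so Workshop Presentation has no further overlaps.
Invited Address starts exactly when Demo Track ends (back-to-back, no overlap), so Demo Track has no further overlaps.
Lightning Talk starts exactly when Invited Address ends (back-to-back, no overlap), so Invited Address has no further overlaps.
Sponsor Track starts after Lightning Talk ends.

no conflicts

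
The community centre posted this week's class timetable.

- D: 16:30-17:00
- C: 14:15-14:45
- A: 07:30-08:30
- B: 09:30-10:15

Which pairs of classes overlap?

no overlapping pairs

Sorted by start: A, B, C, D.
B starts after A ends, so A has no further overlaps.
C starts after B ends, so B has no further overlaps.
D starts after C ends.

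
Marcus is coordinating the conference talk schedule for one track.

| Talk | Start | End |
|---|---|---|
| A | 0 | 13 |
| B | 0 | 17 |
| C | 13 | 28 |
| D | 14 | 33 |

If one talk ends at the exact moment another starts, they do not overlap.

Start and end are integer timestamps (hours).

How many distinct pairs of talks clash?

4

Two intervals overlap when each starts before the other ends.
Sorted by start: A, B, C, D.
B starts before A ends → A and B overlap.
C starts exactly when A ends (back-to-back, no overlap); A is clear from here.
C starts before B ends → B and C overlap.
D starts before B ends → B and D overlap.
D starts before C ends → C and D overlap.
Overlapping pairs: A & B, B & C, B & D, C & D — 4 in total.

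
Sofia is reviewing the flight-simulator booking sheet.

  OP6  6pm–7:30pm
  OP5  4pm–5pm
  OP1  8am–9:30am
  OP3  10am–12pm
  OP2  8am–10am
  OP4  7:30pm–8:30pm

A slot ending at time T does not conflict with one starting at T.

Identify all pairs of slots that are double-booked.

Sorted by start: OP1, OP2, OP3, OP5, OP6, OP4.
OP2 starts before OP1 ends → OP1 and OP2 overlap.
OP3 starts after OP1 ends, so OP1 has no further overlaps.
OP3 starts exactly when OP2 ends (back-to-back, no overlap), so OP2 has no further overlaps.
OP5 starts after OP3 ends, so OP3 has no further overlaps.
OP6 starts after OP5 ends, so OP5 has no further overlaps.
OP4 starts exactly when OP6 ends (back-to-back, no overlap).

OP1 & OP2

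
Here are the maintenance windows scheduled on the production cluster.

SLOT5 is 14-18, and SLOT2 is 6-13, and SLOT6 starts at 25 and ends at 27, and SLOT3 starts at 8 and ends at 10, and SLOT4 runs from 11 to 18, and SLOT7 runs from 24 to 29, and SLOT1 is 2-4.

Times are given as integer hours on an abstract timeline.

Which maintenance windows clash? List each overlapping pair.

Check each pair: they overlap iff neither finishes before the other starts.
Sorted by start: SLOT1, SLOT2, SLOT3, SLOT4, SLOT5, SLOT7, SLOT6.
SLOT2 starts after SLOT1 ends, so nothing later overlaps SLOT1 either.
SLOT3 starts before SLOT2 ends → SLOT2 and SLOT3 overlap.
SLOT4 starts before SLOT2 ends → SLOT2 and SLOT4 overlap.
SLOT5 starts after SLOT2 ends, so nothing later overlaps SLOT2 either.
SLOT4 starts after SLOT3 ends, so nothing later overlaps SLOT3 either.
SLOT5 starts before SLOT4 ends → SLOT4 and SLOT5 overlap.
SLOT7 starts after SLOT4 ends, so nothing later overlaps SLOT4 either.
SLOT7 starts after SLOT5 ends, so nothing later overlaps SLOT5 either.
SLOT6 starts before SLOT7 ends → SLOT7 and SLOT6 overlap.

SLOT2 & SLOT3, SLOT2 & SLOT4, SLOT4 & SLOT5, SLOT6 & SLOT7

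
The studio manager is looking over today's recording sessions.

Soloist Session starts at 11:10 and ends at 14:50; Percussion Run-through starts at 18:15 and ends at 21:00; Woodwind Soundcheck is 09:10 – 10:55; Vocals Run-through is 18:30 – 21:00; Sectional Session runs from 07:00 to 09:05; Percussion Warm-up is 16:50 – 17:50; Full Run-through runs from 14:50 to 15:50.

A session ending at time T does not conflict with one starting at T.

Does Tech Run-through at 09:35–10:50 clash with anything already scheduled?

Sectional Session: ends 09:05 at or before Tech Run-through starts 09:35 → clear.
Woodwind Soundcheck: starts 09:10 before Tech Run-through ends 10:50, and ends 10:55 after Tech Run-through starts 09:35 → overlap.
Soloist Session: starts 11:10 at or after Tech Run-through ends 10:50 → clear.
Full Run-through: starts 14:50 at or after Tech Run-through ends 10:50 → clear.
Percussion Warm-up: starts 16:50 at or after Tech Run-through ends 10:50 → clear.
Percussion Run-through: starts 18:15 at or after Tech Run-through ends 10:50 → clear.
Vocals Run-through: starts 18:30 at or after Tech Run-through ends 10:50 → clear.
Tech Run-through overlaps Woodwind Soundcheck.

Yes — it overlaps Woodwind Soundcheck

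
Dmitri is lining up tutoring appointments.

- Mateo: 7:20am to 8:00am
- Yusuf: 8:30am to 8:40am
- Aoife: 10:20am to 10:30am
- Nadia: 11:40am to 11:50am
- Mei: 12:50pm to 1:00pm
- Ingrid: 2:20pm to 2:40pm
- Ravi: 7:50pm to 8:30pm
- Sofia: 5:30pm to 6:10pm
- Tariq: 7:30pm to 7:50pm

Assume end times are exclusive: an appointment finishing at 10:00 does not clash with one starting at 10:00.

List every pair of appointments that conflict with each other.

none

Two intervals overlap when each starts before the other ends.
Sorted by start: Mateo, Yusuf, Aoife, Nadia, Mei, Ingrid, Sofia, Tariq, Ravi.
Yusuf starts after Mateo ends — done with Mateo.
Aoife starts after Yusuf ends — done with Yusuf.
Nadia starts after Aoife ends — done with Aoife.
Mei starts after Nadia ends — done with Nadia.
Ingrid starts after Mei ends — done with Mei.
Sofia starts after Ingrid ends — done with Ingrid.
Tariq starts after Sofia ends — done with Sofia.
Ravi starts exactly when Tariq ends (back-to-back, no overlap).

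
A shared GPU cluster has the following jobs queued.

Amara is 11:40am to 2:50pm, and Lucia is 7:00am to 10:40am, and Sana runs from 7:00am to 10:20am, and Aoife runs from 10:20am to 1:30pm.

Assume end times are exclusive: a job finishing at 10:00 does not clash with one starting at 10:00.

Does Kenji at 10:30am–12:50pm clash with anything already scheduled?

Sana: ends 10:20am at or before Kenji starts 10:30am → clear.
Lucia: starts 7:00am before Kenji ends 12:50pm, and ends 10:40am after Kenji starts 10:30am → overlap.
Aoife: starts 10:20am before Kenji ends 12:50pm, and ends 1:30pm after Kenji starts 10:30am → overlap.
Amara: starts 11:40am before Kenji ends 12:50pm, and ends 2:50pm after Kenji starts 10:30am → overlap.
Kenji overlaps Lucia, Aoife, Amara.

Yes — it overlaps Amara, Aoife, Lucia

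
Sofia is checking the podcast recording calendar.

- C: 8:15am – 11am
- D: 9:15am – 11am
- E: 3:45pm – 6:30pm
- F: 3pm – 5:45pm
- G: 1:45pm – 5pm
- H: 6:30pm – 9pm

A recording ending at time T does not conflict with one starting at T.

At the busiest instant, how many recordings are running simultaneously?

3

Sort all start/end points and keep a running count:
8:15am start C → 1
9:15am start D → 2
11am end C → 1
11am end D → 0
1:45pm start G → 1
3pm start F → 2
3:45pm start E → 3
5pm end G → 2
5:45pm end F → 1
6:30pm end E → 0
6:30pm start H → 1
9pm end H → 0
Peak is 3, at 3:45pm (E, F, G).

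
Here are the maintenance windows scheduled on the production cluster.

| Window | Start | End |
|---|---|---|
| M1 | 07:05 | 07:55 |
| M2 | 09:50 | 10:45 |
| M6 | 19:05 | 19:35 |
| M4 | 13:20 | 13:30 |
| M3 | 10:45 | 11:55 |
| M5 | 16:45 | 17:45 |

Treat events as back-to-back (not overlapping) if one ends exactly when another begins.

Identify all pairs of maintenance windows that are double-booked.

Sorted by start: M1, M2, M3, M4, M5, M6.
M2 starts after M1 ends, so M1 has no further overlaps.
M3 starts exactly when M2 ends (back-to-back, no overlap), so M2 has no further overlaps.
M4 starts after M3 ends, so M3 has no further overlaps.
M5 starts after M4 ends, so M4 has no further overlaps.
M6 starts after M5 ends.

no overlapping pairs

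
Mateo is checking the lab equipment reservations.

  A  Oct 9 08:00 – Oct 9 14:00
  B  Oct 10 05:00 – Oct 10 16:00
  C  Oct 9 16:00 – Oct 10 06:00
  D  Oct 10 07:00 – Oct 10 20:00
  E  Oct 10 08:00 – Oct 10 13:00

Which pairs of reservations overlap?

B & C, B & D, B & E, D & E

Two intervals overlap when each starts before the other ends.
Sorted by start: A, C, B, D, E.
C starts after A ends — done with A.
B starts before C ends → C and B overlap.
D starts after C ends — done with C.
D starts before B ends → B and D overlap.
E starts before B ends → B and E overlap.
E starts before D ends → D and E overlap.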